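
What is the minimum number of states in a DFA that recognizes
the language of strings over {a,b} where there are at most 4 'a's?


States: count = 0, 1, ..., 4 (all accepting; 5 states), plus a dead state for count > 4.
Total: 5 + 1 = 6.

6


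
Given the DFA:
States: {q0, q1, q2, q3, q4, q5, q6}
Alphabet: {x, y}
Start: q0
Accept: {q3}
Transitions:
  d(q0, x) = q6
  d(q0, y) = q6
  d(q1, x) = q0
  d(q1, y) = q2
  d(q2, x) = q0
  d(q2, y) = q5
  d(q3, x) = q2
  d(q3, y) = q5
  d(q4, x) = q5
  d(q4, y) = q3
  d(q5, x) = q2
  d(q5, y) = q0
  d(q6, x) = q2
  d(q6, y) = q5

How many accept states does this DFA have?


Accept states listed: {q3}
Counting: q3(1)

1


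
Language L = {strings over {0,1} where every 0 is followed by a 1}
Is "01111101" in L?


'00' present: False; ends with '0': False

Yes, "01111101" is in L


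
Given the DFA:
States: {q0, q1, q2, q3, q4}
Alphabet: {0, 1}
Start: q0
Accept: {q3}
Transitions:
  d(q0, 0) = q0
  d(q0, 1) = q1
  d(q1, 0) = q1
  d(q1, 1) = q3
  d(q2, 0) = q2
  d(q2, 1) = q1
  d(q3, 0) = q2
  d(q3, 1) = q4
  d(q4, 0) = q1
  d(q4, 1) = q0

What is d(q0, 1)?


Looking up transition d(q0, 1)

q1


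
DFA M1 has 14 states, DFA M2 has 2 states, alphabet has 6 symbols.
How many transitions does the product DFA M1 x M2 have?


Product DFA has 14 * 2 = 28 states.
Each has 6 transitions: 28 * 6 = 168

168


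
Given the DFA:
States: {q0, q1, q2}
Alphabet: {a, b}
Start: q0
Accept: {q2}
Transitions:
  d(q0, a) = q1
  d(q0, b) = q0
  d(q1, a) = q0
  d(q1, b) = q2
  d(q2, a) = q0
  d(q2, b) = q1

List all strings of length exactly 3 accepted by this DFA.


All strings of length 3: 8 total
Accepted: 1

"bab"


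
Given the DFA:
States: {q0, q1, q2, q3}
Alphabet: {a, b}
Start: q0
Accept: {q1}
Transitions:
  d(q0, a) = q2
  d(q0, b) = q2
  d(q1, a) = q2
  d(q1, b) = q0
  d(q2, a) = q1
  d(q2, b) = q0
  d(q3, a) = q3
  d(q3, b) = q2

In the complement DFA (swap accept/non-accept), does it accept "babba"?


Trace: q0 -> q2 -> q1 -> q0 -> q2 -> q1
Final: q1
Original accept: {q1}
Complement: q1 is in original accept

No, complement rejects (original accepts)


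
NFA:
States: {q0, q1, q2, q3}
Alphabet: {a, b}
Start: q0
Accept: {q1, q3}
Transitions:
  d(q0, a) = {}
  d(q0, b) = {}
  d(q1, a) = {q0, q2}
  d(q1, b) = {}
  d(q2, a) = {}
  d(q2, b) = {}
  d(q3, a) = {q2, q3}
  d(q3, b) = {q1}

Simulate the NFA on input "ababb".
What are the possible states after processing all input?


Start: {q0}
  --a--> {}
  --b--> {}
  --a--> {}
  --b--> {}
  --b--> {}

{} (empty set, no valid transitions)


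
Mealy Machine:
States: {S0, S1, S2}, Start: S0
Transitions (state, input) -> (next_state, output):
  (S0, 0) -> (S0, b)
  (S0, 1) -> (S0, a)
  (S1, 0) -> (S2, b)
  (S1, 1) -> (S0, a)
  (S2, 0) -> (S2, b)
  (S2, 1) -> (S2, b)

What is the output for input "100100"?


Step-by-step:
  (S0, 1) -> (S0, a)
  (S0, 0) -> (S0, b)
  (S0, 0) -> (S0, b)
  (S0, 1) -> (S0, a)
  (S0, 0) -> (S0, b)
  (S0, 0) -> (S0, b)

"abbabb"


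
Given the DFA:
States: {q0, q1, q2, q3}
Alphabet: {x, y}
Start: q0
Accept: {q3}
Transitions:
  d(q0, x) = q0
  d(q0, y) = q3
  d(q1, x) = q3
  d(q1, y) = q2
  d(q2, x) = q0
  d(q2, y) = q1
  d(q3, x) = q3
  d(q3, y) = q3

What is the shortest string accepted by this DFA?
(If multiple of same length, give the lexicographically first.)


BFS by string length (lex-first path to each state shown):
  len 0: q0<-""
  len 1: q0<-"x", q3<-"y"
Found accept state at length 1.

"y"


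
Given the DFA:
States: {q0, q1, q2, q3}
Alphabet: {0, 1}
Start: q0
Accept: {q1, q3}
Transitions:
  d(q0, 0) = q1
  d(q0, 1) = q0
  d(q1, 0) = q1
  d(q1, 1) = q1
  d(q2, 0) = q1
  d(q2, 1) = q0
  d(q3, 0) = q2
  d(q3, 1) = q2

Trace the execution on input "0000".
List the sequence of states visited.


Input: 0000
d(q0, 0) = q1
d(q1, 0) = q1
d(q1, 0) = q1
d(q1, 0) = q1


q0 -> q1 -> q1 -> q1 -> q1


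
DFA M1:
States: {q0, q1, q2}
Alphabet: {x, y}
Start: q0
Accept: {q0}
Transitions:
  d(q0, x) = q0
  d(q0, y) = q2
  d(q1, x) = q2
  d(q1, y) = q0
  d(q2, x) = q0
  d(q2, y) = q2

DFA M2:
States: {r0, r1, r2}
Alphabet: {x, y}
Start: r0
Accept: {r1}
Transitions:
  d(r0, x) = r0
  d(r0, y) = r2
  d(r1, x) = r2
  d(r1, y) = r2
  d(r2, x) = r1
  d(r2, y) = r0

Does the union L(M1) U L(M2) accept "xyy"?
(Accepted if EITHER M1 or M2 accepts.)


M1: final=q2 accepted=False
M2: final=r0 accepted=False

No, union rejects (neither accepts)


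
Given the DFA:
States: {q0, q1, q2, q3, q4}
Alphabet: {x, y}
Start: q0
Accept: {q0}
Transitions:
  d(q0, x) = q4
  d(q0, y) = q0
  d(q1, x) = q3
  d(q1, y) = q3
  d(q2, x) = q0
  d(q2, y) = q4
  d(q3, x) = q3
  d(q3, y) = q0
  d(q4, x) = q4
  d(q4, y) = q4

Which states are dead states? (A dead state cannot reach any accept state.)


Forward reachability from each state:
  q0 -> reaches accept state q0 (live)
  q1 -> reaches accept state q0 (live)
  q2 -> reaches accept state q0 (live)
  q3 -> reaches accept state q0 (live)
  q4 -> reaches {q4}, no accept state (dead)

{q4}


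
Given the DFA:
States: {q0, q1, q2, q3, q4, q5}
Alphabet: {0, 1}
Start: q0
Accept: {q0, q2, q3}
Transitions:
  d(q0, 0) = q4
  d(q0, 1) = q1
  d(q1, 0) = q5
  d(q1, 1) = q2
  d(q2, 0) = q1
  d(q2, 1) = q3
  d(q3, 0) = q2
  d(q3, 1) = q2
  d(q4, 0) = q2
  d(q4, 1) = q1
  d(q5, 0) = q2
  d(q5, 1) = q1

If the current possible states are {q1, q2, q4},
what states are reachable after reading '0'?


Apply transition on '0' from each current state:
  d(q1, 0) = q5
  d(q2, 0) = q1
  d(q4, 0) = q2

{q1, q2, q5}


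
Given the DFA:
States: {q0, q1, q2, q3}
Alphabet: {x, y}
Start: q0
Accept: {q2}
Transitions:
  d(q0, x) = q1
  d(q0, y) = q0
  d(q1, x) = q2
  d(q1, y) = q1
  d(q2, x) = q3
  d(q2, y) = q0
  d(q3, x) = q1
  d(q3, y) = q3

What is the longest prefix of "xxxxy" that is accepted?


Run the DFA, marking each prefix where the state is accepting:
  "" -> q0 [reject]
  "x" -> q1 [reject]
  "xx" -> q2 [accept]
  "xxx" -> q3 [reject]
  "xxxx" -> q1 [reject]
  "xxxxy" -> q1 [reject]

"xx"


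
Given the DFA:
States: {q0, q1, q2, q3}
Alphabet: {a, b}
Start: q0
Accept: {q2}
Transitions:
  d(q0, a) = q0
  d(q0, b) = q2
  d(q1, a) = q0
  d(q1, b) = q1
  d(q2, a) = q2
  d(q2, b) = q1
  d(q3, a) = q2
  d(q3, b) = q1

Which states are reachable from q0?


BFS from q0:
  layer 0: {q0}
  layer 1: {q2}
  layer 2: {q1}

{q0, q1, q2}


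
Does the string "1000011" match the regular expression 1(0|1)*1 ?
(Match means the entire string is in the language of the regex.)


|string| = 7; first = '1'; last = '1'

Yes, "1000011" matches 1(0|1)*1


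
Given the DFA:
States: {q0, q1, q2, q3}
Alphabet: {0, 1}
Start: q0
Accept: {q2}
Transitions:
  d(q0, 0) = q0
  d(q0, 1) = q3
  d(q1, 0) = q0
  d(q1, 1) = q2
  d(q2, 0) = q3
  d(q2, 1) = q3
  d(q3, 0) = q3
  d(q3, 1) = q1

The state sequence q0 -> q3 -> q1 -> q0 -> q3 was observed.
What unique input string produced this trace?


Trace back each transition to find the symbol:
  q0 --[1]--> q3
  q3 --[1]--> q1
  q1 --[0]--> q0
  q0 --[1]--> q3

"1101"


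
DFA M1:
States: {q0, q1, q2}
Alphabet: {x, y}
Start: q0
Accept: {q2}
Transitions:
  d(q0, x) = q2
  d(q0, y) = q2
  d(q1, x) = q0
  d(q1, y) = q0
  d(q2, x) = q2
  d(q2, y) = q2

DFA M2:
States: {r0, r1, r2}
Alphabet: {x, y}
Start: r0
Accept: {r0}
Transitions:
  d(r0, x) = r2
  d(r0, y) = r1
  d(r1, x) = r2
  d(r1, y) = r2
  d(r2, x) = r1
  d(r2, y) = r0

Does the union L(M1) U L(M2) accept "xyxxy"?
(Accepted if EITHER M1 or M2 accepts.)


M1: final=q2 accepted=True
M2: final=r2 accepted=False

Yes, union accepts


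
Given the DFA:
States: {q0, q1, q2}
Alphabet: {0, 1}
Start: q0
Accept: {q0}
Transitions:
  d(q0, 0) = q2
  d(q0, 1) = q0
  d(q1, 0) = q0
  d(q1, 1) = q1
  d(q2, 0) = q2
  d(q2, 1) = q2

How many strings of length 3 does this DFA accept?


Enumerating all length-3 strings:
  "000" -> q2 [reject]
  "001" -> q2 [reject]
  "010" -> q2 [reject]
  "011" -> q2 [reject]
  "100" -> q2 [reject]
  "101" -> q2 [reject]
  "110" -> q2 [reject]
  "111" -> q0 [accept]

1 out of 8


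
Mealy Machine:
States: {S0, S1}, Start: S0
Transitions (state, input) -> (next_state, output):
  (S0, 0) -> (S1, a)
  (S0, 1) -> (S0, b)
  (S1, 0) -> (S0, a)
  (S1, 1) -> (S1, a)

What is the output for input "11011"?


Step-by-step:
  (S0, 1) -> (S0, b)
  (S0, 1) -> (S0, b)
  (S0, 0) -> (S1, a)
  (S1, 1) -> (S1, a)
  (S1, 1) -> (S1, a)

"bbaaa"


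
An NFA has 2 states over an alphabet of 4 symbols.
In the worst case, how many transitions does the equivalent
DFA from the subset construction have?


Subset construction: one DFA state per subset of NFA states = 2^2 = 4 states.
Each DFA state has 4 outgoing transitions: 4 * 4 = 16

16


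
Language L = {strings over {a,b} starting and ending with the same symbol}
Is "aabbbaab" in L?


first = 'a', last = 'b'

No, "aabbbaab" is not in L


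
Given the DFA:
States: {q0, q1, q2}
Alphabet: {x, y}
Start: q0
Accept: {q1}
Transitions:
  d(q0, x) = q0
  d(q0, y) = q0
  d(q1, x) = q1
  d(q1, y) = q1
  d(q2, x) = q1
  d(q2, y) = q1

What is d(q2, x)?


Looking up transition d(q2, x)

q1


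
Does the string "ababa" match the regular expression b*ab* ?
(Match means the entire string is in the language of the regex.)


|string| = 5; first = 'a'; last = 'a'

No, "ababa" does not match b*ab*


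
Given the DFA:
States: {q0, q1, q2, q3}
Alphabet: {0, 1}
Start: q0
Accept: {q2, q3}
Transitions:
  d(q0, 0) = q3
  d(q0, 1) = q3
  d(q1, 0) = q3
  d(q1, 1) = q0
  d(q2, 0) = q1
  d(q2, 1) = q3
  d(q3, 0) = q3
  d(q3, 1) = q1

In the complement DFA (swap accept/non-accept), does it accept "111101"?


Trace: q0 -> q3 -> q1 -> q0 -> q3 -> q3 -> q1
Final: q1
Original accept: {q2, q3}
Complement: q1 is not in original accept

Yes, complement accepts (original rejects)


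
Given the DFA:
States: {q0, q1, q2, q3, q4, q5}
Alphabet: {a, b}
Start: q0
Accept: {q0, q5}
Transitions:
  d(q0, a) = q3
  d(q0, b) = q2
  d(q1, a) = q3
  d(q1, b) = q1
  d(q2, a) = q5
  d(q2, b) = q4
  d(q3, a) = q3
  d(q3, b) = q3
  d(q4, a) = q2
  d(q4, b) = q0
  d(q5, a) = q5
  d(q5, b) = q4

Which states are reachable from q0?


BFS from q0:
  layer 0: {q0}
  layer 1: {q2, q3}
  layer 2: {q4, q5}

{q0, q2, q3, q4, q5}


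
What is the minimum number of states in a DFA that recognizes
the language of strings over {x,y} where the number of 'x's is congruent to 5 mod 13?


States track (count of 'x') mod 13.
Need 13 states: one per remainder 0..12; accept = remainder 5.

13


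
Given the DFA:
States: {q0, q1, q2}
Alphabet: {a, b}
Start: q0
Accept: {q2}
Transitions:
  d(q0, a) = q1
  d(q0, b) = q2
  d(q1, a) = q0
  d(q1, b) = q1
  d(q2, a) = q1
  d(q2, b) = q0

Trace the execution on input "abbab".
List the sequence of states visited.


Input: abbab
d(q0, a) = q1
d(q1, b) = q1
d(q1, b) = q1
d(q1, a) = q0
d(q0, b) = q2


q0 -> q1 -> q1 -> q1 -> q0 -> q2


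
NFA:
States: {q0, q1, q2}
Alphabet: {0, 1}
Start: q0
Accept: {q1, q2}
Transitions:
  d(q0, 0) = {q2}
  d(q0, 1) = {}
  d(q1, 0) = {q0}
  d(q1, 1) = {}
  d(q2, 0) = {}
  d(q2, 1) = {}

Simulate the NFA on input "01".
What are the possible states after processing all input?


Start: {q0}
  --0--> {q2}
  --1--> {}

{} (empty set, no valid transitions)


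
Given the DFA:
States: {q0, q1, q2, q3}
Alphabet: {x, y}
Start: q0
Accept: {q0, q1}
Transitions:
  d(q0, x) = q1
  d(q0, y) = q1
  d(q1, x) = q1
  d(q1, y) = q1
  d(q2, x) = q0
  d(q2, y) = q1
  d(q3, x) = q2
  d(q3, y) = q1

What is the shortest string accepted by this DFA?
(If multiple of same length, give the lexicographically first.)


BFS by string length (lex-first path to each state shown):
  len 0: q0<-""
Found accept state at length 0.

"" (empty string)


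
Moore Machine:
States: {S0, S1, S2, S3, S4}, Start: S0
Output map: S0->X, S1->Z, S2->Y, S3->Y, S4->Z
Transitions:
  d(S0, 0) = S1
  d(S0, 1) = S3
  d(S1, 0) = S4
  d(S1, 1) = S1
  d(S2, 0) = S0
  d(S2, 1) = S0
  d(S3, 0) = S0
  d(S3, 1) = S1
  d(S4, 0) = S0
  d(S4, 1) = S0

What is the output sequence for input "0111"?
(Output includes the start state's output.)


Start: S0 (output X)
  --0--> S1 (output Z)
  --1--> S1 (output Z)
  --1--> S1 (output Z)
  --1--> S1 (output Z)

"XZZZZ"


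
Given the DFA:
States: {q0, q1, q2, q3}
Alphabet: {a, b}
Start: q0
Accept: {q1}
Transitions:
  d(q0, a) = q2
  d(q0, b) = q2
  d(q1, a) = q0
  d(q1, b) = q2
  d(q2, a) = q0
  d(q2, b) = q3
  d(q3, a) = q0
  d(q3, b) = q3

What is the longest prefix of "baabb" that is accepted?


Run the DFA, marking each prefix where the state is accepting:
  "" -> q0 [reject]
  "b" -> q2 [reject]
  "ba" -> q0 [reject]
  "baa" -> q2 [reject]
  "baab" -> q3 [reject]
  "baabb" -> q3 [reject]

No prefix is accepted


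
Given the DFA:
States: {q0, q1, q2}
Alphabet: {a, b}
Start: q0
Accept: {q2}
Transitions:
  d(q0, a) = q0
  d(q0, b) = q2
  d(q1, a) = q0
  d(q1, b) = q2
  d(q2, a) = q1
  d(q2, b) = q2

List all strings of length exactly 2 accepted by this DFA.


All strings of length 2: 4 total
Accepted: 2

"ab", "bb"


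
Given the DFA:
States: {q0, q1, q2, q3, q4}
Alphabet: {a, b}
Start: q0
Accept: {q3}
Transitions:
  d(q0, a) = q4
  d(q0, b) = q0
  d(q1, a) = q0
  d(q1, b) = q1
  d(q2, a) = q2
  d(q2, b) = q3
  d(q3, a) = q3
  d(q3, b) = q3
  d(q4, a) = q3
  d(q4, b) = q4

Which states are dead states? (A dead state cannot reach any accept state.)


Forward reachability from each state:
  q0 -> reaches accept state q3 (live)
  q1 -> reaches accept state q3 (live)
  q2 -> reaches accept state q3 (live)
  q3 -> reaches accept state q3 (live)
  q4 -> reaches accept state q3 (live)

None (all states can reach an accept state)


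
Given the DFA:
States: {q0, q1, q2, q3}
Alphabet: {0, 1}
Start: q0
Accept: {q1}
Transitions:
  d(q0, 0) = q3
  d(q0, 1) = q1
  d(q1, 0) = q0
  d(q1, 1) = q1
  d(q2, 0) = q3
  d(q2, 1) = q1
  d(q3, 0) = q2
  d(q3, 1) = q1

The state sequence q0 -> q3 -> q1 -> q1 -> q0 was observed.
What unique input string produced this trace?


Trace back each transition to find the symbol:
  q0 --[0]--> q3
  q3 --[1]--> q1
  q1 --[1]--> q1
  q1 --[0]--> q0

"0110"


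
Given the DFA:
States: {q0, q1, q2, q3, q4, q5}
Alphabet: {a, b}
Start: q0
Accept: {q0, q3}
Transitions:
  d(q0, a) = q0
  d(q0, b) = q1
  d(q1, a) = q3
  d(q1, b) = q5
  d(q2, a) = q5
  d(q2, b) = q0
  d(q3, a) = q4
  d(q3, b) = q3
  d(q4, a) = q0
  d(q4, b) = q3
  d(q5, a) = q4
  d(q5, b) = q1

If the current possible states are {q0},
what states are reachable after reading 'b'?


Apply transition on 'b' from each current state:
  d(q0, b) = q1

{q1}


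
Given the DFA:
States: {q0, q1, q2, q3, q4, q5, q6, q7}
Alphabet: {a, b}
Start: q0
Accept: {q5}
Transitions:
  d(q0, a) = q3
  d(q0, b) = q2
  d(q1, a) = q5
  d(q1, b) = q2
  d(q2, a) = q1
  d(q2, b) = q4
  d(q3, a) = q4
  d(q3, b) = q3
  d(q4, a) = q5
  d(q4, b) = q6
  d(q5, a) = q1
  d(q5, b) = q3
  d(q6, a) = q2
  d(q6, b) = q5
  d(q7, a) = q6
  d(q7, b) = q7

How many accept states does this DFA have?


Accept states listed: {q5}
Counting: q5(1)

1


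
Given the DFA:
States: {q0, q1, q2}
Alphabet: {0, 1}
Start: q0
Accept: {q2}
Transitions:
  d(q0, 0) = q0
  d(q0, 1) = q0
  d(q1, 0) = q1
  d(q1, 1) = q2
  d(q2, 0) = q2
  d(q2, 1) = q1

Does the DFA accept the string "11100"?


Trace: q0 -> q0 -> q0 -> q0 -> q0 -> q0
Final state: q0
Accept states: {q2}

No, rejected (final state q0 is not an accept state)


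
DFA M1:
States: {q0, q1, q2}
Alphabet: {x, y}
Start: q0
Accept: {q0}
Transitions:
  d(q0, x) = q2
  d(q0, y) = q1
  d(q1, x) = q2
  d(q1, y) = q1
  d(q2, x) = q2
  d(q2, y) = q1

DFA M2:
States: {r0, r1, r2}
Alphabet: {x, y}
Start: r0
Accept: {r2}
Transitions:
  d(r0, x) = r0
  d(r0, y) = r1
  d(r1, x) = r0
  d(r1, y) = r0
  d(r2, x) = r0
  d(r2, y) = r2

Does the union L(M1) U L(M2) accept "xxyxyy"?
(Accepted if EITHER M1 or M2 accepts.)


M1: final=q1 accepted=False
M2: final=r0 accepted=False

No, union rejects (neither accepts)


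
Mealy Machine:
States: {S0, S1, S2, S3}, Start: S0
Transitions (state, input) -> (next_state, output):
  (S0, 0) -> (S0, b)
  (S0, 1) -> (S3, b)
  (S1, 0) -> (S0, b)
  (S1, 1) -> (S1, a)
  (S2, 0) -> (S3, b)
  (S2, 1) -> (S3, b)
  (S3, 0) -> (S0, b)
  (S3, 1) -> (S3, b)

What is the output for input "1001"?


Step-by-step:
  (S0, 1) -> (S3, b)
  (S3, 0) -> (S0, b)
  (S0, 0) -> (S0, b)
  (S0, 1) -> (S3, b)

"bbbb"


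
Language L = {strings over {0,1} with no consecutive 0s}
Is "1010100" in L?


'00' occurs at index 5

No, "1010100" is not in L


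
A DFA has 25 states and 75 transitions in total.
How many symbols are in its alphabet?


Each state has exactly one transition per symbol.
|alphabet| = transitions / states = 75 / 25 = 3

3


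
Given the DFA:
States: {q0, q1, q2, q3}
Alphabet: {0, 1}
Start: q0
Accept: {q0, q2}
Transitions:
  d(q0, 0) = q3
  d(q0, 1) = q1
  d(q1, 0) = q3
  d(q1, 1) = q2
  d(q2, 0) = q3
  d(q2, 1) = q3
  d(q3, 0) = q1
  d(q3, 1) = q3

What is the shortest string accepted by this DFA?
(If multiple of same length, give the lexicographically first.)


BFS by string length (lex-first path to each state shown):
  len 0: q0<-""
Found accept state at length 0.

"" (empty string)


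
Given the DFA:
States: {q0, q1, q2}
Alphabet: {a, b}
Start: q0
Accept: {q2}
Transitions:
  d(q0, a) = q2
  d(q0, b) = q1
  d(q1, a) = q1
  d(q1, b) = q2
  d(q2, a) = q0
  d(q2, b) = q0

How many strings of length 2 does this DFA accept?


Enumerating all length-2 strings:
  "aa" -> q0 [reject]
  "ab" -> q0 [reject]
  "ba" -> q1 [reject]
  "bb" -> q2 [accept]

1 out of 4


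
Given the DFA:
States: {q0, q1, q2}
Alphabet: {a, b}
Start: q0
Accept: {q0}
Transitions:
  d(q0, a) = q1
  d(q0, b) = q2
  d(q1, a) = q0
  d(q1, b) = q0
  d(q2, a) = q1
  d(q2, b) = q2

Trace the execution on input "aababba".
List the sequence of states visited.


Input: aababba
d(q0, a) = q1
d(q1, a) = q0
d(q0, b) = q2
d(q2, a) = q1
d(q1, b) = q0
d(q0, b) = q2
d(q2, a) = q1


q0 -> q1 -> q0 -> q2 -> q1 -> q0 -> q2 -> q1


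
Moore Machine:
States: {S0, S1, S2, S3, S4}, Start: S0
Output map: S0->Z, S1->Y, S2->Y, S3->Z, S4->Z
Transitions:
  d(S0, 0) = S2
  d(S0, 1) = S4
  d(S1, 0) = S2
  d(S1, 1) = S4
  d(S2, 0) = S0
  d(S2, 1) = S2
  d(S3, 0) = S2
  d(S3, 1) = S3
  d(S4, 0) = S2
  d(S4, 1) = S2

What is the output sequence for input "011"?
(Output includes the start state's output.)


Start: S0 (output Z)
  --0--> S2 (output Y)
  --1--> S2 (output Y)
  --1--> S2 (output Y)

"ZYYY"


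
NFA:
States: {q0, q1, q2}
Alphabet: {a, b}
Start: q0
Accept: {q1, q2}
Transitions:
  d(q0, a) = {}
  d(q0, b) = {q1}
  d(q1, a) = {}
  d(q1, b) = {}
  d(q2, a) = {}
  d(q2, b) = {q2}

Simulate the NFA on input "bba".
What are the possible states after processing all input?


Start: {q0}
  --b--> {q1}
  --b--> {}
  --a--> {}

{} (empty set, no valid transitions)


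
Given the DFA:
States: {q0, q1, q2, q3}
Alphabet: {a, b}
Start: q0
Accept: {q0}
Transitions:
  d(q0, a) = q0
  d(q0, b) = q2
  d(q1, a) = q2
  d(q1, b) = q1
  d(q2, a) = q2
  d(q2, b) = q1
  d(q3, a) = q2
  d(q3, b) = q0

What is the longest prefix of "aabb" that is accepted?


Run the DFA, marking each prefix where the state is accepting:
  "" -> q0 [accept]
  "a" -> q0 [accept]
  "aa" -> q0 [accept]
  "aab" -> q2 [reject]
  "aabb" -> q1 [reject]

"aa"


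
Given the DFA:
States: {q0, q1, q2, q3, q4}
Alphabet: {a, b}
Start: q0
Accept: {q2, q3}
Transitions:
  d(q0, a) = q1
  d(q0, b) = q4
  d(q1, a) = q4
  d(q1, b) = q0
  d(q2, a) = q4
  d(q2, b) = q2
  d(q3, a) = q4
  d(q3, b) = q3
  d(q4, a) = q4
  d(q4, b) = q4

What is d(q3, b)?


Looking up transition d(q3, b)

q3


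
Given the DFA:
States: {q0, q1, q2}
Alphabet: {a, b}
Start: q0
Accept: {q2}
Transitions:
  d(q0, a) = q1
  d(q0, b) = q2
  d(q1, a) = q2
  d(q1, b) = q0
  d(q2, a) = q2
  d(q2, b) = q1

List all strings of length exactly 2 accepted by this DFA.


All strings of length 2: 4 total
Accepted: 2

"aa", "ba"


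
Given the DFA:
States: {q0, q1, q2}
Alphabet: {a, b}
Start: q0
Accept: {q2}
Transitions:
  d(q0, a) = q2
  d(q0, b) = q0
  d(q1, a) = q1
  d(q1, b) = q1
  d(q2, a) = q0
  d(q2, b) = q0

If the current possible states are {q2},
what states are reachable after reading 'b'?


Apply transition on 'b' from each current state:
  d(q2, b) = q0

{q0}


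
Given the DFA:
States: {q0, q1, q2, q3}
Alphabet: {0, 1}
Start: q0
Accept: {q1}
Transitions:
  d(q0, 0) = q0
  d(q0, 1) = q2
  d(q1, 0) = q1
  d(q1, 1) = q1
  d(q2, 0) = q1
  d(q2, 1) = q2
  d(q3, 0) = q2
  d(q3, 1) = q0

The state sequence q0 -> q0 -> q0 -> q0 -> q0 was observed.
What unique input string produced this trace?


Trace back each transition to find the symbol:
  q0 --[0]--> q0
  q0 --[0]--> q0
  q0 --[0]--> q0
  q0 --[0]--> q0

"0000"


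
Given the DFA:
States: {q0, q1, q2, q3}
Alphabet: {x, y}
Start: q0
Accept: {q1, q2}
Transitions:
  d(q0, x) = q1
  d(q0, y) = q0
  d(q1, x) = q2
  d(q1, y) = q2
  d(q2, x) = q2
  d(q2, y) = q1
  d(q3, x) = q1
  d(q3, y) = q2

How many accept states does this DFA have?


Accept states listed: {q1, q2}
Counting: q1(1) q2(2)

2


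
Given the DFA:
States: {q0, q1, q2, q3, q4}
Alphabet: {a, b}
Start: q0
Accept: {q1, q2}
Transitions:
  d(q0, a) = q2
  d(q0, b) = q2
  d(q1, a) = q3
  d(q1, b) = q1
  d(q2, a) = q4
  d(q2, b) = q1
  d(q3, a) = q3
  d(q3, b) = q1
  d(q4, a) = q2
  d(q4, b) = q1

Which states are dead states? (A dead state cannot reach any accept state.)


Forward reachability from each state:
  q0 -> reaches accept state q1 (live)
  q1 -> reaches accept state q1 (live)
  q2 -> reaches accept state q1 (live)
  q3 -> reaches accept state q1 (live)
  q4 -> reaches accept state q1 (live)

None (all states can reach an accept state)


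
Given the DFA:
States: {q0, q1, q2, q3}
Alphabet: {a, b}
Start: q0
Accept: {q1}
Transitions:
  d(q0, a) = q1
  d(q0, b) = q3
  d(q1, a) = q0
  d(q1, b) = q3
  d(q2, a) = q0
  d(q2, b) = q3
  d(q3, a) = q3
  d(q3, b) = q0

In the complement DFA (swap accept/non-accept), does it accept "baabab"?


Trace: q0 -> q3 -> q3 -> q3 -> q0 -> q1 -> q3
Final: q3
Original accept: {q1}
Complement: q3 is not in original accept

Yes, complement accepts (original rejects)


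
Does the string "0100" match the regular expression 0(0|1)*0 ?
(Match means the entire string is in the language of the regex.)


|string| = 4; first = '0'; last = '0'

Yes, "0100" matches 0(0|1)*0


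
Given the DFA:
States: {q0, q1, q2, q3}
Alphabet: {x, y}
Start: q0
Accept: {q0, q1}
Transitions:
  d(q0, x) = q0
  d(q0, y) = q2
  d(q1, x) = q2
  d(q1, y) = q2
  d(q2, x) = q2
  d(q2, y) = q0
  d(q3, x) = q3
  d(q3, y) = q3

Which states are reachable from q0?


BFS from q0:
  layer 0: {q0}
  layer 1: {q2}

{q0, q2}


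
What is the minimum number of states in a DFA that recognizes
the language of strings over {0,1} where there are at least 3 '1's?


States: count = 0, 1, ..., 2, and a final '>= 3' state.
Total: 3 + 1 = 4. Accept = '>= 3' state.

4


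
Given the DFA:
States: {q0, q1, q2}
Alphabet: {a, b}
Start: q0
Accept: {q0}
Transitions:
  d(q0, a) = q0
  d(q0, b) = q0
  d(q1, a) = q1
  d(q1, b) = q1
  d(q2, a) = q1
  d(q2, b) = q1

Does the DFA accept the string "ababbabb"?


Trace: q0 -> q0 -> q0 -> q0 -> q0 -> q0 -> q0 -> q0 -> q0
Final state: q0
Accept states: {q0}

Yes, accepted (final state q0 is an accept state)


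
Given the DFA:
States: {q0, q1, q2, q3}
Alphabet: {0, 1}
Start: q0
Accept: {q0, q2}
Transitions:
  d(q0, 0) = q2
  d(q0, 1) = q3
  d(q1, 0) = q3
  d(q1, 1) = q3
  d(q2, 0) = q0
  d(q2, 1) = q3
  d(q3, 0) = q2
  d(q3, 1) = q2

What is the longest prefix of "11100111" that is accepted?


Run the DFA, marking each prefix where the state is accepting:
  "" -> q0 [accept]
  "1" -> q3 [reject]
  "11" -> q2 [accept]
  "111" -> q3 [reject]
  "1110" -> q2 [accept]
  "11100" -> q0 [accept]
  "111001" -> q3 [reject]
  "1110011" -> q2 [accept]
  "11100111" -> q3 [reject]

"1110011"


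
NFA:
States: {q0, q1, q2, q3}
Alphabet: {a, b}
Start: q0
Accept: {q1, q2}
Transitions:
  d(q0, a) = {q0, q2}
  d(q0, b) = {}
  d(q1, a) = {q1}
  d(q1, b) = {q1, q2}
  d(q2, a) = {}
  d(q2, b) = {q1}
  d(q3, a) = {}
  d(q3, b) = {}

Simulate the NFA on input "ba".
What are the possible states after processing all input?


Start: {q0}
  --b--> {}
  --a--> {}

{} (empty set, no valid transitions)


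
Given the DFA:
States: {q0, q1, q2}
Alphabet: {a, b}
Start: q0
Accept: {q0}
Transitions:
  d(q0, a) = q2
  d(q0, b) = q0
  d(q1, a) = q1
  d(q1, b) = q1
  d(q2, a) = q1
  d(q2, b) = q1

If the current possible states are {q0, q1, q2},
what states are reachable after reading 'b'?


Apply transition on 'b' from each current state:
  d(q0, b) = q0
  d(q1, b) = q1
  d(q2, b) = q1

{q0, q1}


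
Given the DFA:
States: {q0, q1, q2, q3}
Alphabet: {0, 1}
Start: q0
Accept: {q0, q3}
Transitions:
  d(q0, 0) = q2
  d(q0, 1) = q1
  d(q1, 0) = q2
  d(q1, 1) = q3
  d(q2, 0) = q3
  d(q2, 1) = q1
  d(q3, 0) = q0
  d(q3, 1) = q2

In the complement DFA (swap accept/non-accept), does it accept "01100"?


Trace: q0 -> q2 -> q1 -> q3 -> q0 -> q2
Final: q2
Original accept: {q0, q3}
Complement: q2 is not in original accept

Yes, complement accepts (original rejects)


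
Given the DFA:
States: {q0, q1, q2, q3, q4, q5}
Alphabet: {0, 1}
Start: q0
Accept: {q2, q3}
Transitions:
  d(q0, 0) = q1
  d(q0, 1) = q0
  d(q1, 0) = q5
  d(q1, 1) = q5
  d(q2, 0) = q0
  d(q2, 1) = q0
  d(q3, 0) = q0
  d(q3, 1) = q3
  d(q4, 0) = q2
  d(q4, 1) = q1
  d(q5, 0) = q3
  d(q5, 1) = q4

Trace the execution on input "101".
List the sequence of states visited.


Input: 101
d(q0, 1) = q0
d(q0, 0) = q1
d(q1, 1) = q5


q0 -> q0 -> q1 -> q5


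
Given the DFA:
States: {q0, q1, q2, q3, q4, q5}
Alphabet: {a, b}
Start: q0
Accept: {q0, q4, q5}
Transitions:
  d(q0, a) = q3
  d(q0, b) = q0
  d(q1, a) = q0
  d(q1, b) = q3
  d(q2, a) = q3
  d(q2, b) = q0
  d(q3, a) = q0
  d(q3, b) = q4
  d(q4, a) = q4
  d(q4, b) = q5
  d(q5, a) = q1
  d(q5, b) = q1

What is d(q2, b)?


Looking up transition d(q2, b)

q0


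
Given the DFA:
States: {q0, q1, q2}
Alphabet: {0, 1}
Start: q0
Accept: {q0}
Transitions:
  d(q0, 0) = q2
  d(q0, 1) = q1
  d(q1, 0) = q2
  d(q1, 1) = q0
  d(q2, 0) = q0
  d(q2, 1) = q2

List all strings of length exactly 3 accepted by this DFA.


All strings of length 3: 8 total
Accepted: 2

"010", "100"


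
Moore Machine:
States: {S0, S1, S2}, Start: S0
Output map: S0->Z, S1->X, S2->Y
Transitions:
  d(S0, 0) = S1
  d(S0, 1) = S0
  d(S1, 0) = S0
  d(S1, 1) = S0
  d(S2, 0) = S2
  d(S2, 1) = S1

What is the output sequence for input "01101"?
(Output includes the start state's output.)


Start: S0 (output Z)
  --0--> S1 (output X)
  --1--> S0 (output Z)
  --1--> S0 (output Z)
  --0--> S1 (output X)
  --1--> S0 (output Z)

"ZXZZXZ"


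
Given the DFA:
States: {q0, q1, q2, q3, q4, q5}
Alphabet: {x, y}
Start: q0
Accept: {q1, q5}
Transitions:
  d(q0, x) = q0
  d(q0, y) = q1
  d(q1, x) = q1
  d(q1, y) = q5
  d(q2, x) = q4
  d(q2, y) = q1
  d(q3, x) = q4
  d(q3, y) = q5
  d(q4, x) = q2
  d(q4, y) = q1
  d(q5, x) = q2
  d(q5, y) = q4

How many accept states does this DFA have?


Accept states listed: {q1, q5}
Counting: q1(1) q5(2)

2


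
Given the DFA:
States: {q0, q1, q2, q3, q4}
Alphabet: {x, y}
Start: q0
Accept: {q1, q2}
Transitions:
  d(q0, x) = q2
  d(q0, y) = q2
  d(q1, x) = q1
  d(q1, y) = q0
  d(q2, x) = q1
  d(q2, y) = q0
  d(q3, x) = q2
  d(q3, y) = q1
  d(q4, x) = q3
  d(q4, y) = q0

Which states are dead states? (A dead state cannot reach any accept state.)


Forward reachability from each state:
  q0 -> reaches accept state q1 (live)
  q1 -> reaches accept state q1 (live)
  q2 -> reaches accept state q1 (live)
  q3 -> reaches accept state q1 (live)
  q4 -> reaches accept state q1 (live)

None (all states can reach an accept state)


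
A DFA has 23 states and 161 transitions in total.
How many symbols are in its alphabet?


Each state has exactly one transition per symbol.
|alphabet| = transitions / states = 161 / 23 = 7

7


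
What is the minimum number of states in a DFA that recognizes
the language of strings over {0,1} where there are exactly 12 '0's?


States: count = 0, 1, ..., 12 (that's 13 states), plus a dead state for count > 12.
Total: 13 + 1 = 14. Accept = count-12 state.

14


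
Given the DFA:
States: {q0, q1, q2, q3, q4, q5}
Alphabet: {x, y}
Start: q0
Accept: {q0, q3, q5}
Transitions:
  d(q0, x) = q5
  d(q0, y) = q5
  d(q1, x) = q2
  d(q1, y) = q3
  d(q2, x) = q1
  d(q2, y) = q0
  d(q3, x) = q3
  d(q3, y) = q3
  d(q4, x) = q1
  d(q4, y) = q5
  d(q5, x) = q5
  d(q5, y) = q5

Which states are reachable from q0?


BFS from q0:
  layer 0: {q0}
  layer 1: {q5}

{q0, q5}


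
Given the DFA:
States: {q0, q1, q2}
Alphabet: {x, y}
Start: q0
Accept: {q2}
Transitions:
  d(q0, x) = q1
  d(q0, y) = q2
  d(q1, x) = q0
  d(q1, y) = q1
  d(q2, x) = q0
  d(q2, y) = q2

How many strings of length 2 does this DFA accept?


Enumerating all length-2 strings:
  "xx" -> q0 [reject]
  "xy" -> q1 [reject]
  "yx" -> q0 [reject]
  "yy" -> q2 [accept]

1 out of 4


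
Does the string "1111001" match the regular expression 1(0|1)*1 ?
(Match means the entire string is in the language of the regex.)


|string| = 7; first = '1'; last = '1'

Yes, "1111001" matches 1(0|1)*1


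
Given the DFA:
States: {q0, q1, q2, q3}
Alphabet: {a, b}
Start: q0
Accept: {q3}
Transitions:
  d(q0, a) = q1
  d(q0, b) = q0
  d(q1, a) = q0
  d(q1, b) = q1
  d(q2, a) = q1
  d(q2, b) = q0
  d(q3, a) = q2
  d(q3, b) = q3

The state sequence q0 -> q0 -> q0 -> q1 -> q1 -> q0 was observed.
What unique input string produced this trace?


Trace back each transition to find the symbol:
  q0 --[b]--> q0
  q0 --[b]--> q0
  q0 --[a]--> q1
  q1 --[b]--> q1
  q1 --[a]--> q0

"bbaba"


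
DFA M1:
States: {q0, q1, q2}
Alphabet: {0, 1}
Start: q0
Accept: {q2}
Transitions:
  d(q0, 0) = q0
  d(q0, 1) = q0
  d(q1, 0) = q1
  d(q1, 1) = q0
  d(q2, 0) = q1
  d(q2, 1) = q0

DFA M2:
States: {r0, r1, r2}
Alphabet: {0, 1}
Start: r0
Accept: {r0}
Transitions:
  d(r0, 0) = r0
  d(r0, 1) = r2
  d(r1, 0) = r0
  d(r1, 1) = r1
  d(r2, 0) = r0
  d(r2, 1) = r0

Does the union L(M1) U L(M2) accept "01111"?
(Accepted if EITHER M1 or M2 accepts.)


M1: final=q0 accepted=False
M2: final=r0 accepted=True

Yes, union accepts


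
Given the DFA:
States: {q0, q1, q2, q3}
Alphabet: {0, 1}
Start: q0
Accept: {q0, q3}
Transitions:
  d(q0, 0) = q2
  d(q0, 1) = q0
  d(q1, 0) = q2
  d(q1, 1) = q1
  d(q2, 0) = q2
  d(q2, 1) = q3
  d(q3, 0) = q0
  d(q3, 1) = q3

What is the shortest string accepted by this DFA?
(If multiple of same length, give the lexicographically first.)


BFS by string length (lex-first path to each state shown):
  len 0: q0<-""
Found accept state at length 0.

"" (empty string)


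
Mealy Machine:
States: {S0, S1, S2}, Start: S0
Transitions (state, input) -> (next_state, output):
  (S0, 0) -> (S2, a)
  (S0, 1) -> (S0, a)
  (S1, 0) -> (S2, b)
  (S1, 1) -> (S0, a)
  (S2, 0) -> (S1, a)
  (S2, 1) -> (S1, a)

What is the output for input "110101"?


Step-by-step:
  (S0, 1) -> (S0, a)
  (S0, 1) -> (S0, a)
  (S0, 0) -> (S2, a)
  (S2, 1) -> (S1, a)
  (S1, 0) -> (S2, b)
  (S2, 1) -> (S1, a)

"aaaaba"


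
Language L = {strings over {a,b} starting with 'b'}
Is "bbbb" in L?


first symbol = 'b'

Yes, "bbbb" is in L


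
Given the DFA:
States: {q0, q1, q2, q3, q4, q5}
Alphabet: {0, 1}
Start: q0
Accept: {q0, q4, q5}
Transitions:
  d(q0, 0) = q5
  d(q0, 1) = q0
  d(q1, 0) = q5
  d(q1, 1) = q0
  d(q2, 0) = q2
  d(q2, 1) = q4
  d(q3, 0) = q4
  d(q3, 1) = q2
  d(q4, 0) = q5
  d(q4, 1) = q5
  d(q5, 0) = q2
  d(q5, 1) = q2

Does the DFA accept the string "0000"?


Trace: q0 -> q5 -> q2 -> q2 -> q2
Final state: q2
Accept states: {q0, q4, q5}

No, rejected (final state q2 is not an accept state)


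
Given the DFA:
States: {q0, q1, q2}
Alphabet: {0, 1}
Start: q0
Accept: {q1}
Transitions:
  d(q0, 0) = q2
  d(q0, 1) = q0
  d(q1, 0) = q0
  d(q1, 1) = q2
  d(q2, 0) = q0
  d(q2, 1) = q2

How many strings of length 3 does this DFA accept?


Enumerating all length-3 strings:
  "000" -> q2 [reject]
  "001" -> q0 [reject]
  "010" -> q0 [reject]
  "011" -> q2 [reject]
  "100" -> q0 [reject]
  "101" -> q2 [reject]
  "110" -> q2 [reject]
  "111" -> q0 [reject]

0 out of 8


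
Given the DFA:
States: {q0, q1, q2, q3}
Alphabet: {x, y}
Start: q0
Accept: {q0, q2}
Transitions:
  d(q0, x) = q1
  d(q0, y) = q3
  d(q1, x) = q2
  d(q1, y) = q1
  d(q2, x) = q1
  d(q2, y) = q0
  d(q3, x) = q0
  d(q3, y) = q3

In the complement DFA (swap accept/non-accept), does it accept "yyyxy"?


Trace: q0 -> q3 -> q3 -> q3 -> q0 -> q3
Final: q3
Original accept: {q0, q2}
Complement: q3 is not in original accept

Yes, complement accepts (original rejects)


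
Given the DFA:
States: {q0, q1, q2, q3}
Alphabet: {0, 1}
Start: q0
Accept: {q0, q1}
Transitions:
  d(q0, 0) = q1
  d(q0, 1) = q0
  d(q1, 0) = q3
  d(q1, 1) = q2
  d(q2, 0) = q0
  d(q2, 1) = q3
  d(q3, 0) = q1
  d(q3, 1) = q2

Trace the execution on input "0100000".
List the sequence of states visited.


Input: 0100000
d(q0, 0) = q1
d(q1, 1) = q2
d(q2, 0) = q0
d(q0, 0) = q1
d(q1, 0) = q3
d(q3, 0) = q1
d(q1, 0) = q3


q0 -> q1 -> q2 -> q0 -> q1 -> q3 -> q1 -> q3


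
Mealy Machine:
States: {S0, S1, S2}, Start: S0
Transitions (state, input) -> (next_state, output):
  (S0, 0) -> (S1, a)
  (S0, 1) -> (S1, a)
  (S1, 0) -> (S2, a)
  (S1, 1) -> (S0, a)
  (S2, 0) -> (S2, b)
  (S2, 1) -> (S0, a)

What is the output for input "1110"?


Step-by-step:
  (S0, 1) -> (S1, a)
  (S1, 1) -> (S0, a)
  (S0, 1) -> (S1, a)
  (S1, 0) -> (S2, a)

"aaaa"


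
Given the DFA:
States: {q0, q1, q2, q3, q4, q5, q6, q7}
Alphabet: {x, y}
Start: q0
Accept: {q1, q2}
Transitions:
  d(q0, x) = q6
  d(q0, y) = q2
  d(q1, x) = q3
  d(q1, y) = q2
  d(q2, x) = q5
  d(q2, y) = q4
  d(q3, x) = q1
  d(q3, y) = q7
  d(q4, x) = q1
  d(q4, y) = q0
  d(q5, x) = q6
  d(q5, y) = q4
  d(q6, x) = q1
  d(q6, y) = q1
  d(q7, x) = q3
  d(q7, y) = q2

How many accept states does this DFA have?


Accept states listed: {q1, q2}
Counting: q1(1) q2(2)

2


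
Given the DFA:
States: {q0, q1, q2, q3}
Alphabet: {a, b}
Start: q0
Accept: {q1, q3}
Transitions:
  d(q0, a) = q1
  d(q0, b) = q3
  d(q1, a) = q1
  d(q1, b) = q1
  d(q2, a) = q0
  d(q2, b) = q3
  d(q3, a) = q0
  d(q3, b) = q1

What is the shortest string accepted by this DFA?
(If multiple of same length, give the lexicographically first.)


BFS by string length (lex-first path to each state shown):
  len 0: q0<-""
  len 1: q1<-"a", q3<-"b"
Found accept state at length 1.

"a"


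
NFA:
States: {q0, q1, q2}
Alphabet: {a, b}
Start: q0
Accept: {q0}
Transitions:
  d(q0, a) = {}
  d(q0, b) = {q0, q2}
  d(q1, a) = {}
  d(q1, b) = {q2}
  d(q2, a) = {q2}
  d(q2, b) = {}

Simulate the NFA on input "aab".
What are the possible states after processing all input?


Start: {q0}
  --a--> {}
  --a--> {}
  --b--> {}

{} (empty set, no valid transitions)


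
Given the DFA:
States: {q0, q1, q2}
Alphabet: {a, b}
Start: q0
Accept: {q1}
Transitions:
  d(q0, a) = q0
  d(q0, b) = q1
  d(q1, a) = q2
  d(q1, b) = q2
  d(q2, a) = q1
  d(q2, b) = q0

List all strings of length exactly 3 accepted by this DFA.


All strings of length 3: 8 total
Accepted: 3

"aab", "baa", "bba"


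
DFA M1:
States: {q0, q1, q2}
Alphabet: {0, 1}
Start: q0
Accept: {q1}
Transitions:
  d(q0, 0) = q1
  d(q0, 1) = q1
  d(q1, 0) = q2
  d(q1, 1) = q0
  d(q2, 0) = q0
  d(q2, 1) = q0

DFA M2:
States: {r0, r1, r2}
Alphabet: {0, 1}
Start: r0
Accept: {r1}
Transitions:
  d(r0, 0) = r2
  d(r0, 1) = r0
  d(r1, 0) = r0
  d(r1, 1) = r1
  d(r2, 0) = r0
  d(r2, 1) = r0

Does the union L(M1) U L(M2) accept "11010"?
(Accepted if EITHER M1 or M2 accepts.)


M1: final=q1 accepted=True
M2: final=r2 accepted=False

Yes, union accepts


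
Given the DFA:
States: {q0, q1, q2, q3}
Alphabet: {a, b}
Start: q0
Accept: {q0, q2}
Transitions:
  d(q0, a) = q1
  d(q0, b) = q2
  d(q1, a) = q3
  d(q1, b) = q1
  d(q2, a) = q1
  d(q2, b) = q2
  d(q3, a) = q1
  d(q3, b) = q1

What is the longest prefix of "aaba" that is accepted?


Run the DFA, marking each prefix where the state is accepting:
  "" -> q0 [accept]
  "a" -> q1 [reject]
  "aa" -> q3 [reject]
  "aab" -> q1 [reject]
  "aaba" -> q3 [reject]

""


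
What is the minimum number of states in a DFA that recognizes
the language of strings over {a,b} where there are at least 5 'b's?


States: count = 0, 1, ..., 4, and a final '>= 5' state.
Total: 5 + 1 = 6. Accept = '>= 5' state.

6


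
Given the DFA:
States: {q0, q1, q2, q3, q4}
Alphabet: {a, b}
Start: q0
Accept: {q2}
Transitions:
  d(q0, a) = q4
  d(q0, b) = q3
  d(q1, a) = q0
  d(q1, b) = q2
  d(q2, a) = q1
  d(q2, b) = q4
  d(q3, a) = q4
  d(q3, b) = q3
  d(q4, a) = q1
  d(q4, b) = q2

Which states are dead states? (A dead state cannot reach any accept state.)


Forward reachability from each state:
  q0 -> reaches accept state q2 (live)
  q1 -> reaches accept state q2 (live)
  q2 -> reaches accept state q2 (live)
  q3 -> reaches accept state q2 (live)
  q4 -> reaches accept state q2 (live)

None (all states can reach an accept state)


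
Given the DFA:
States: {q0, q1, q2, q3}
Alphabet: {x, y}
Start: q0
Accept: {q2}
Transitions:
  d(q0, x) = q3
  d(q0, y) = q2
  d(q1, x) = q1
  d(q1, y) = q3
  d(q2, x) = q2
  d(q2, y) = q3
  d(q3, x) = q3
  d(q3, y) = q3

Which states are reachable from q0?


BFS from q0:
  layer 0: {q0}
  layer 1: {q2, q3}

{q0, q2, q3}


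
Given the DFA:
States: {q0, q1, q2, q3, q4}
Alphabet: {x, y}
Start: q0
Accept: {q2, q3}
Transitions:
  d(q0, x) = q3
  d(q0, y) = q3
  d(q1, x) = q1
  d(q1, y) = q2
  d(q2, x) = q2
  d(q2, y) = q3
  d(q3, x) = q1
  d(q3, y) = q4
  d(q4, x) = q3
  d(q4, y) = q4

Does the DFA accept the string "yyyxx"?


Trace: q0 -> q3 -> q4 -> q4 -> q3 -> q1
Final state: q1
Accept states: {q2, q3}

No, rejected (final state q1 is not an accept state)


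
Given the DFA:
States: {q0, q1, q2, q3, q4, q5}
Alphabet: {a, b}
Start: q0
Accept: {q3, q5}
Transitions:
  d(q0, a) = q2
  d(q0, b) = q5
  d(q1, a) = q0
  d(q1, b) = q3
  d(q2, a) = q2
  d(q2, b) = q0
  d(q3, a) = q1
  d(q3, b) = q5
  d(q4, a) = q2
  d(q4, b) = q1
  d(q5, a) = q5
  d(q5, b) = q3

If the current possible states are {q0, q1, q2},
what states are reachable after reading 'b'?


Apply transition on 'b' from each current state:
  d(q0, b) = q5
  d(q1, b) = q3
  d(q2, b) = q0

{q0, q3, q5}


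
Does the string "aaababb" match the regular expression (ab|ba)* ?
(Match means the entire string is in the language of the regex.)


|string| = 7; first = 'a'; last = 'b'

No, "aaababb" does not match (ab|ba)*


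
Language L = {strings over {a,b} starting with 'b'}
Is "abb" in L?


first symbol = 'a'

No, "abb" is not in L


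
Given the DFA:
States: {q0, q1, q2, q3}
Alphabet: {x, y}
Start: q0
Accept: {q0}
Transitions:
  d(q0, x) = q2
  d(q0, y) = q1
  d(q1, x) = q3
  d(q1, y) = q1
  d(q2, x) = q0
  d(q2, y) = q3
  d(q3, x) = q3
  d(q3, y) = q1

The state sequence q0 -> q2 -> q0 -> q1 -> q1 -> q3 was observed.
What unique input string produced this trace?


Trace back each transition to find the symbol:
  q0 --[x]--> q2
  q2 --[x]--> q0
  q0 --[y]--> q1
  q1 --[y]--> q1
  q1 --[x]--> q3

"xxyyx"


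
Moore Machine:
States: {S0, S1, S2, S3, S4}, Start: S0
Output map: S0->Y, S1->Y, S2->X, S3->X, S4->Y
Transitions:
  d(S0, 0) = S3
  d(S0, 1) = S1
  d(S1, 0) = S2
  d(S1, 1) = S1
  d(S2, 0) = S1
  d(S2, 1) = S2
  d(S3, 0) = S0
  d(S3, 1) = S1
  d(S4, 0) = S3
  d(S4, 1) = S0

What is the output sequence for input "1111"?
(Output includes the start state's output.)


Start: S0 (output Y)
  --1--> S1 (output Y)
  --1--> S1 (output Y)
  --1--> S1 (output Y)
  --1--> S1 (output Y)

"YYYYY"


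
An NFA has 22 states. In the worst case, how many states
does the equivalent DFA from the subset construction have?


Subset construction: one DFA state per subset of NFA states.
2^22 = 4194304

4194304


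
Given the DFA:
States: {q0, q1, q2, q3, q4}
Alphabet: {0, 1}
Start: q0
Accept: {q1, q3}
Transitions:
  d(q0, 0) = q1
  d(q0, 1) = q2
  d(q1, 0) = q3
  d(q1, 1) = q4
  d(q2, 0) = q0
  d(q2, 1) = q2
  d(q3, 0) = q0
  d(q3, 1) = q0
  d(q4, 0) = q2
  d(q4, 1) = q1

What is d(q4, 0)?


Looking up transition d(q4, 0)

q2
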